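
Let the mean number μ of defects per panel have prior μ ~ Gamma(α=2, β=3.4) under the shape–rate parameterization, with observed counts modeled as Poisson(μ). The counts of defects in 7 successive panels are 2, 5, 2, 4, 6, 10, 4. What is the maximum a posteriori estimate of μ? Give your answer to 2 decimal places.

Σxᵢ = 2+5+2+4+6+10+4 = 33, with n = 7.
Posterior ∝ μe^(−3.4μ) · μ^33e^(−7μ) = μ^34e^(−10.4μ), i.e. Gamma(shape=35, rate=10.4).
The mode of a Gamma(a, b) with a ≥ 1 (shape–rate) is (a−1)/b = 34/10.4 ≈ 3.27.

μ̂_MAP = 3.27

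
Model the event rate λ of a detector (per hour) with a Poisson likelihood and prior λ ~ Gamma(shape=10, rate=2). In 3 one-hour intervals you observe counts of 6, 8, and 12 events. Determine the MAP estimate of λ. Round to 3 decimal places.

λ̂_MAP = 7.000

Σxᵢ = 6+8+12 = 26, with n = 3.
Posterior ∝ λ^9e^(−2λ) · λ^26e^(−3λ) = λ^35e^(−5λ), i.e. Gamma(shape=36, rate=5).
The mode of a Gamma(a, b) with a ≥ 1 (shape–rate) is (a−1)/b = 35/5 ≈ 7.000.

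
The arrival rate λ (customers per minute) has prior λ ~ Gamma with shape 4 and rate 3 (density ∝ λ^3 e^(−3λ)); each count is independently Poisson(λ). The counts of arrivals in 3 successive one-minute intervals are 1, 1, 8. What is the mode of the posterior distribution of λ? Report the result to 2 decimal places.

λ̂_MAP = 2.17

Σxᵢ = 1+1+8 = 10, with n = 3.
Posterior ∝ λ^3e^(−3λ) · λ^10e^(−3λ) = λ^13e^(−6λ), i.e. Gamma(shape=14, rate=6).
The mode of a Gamma(a, b) with a ≥ 1 (shape–rate) is (a−1)/b = 13/6 ≈ 2.17.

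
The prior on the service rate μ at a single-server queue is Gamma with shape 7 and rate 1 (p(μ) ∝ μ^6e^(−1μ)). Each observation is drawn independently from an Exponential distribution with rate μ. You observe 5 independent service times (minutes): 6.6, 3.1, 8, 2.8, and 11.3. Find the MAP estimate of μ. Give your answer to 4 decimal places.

The Exponential(rate=μ) likelihood is ∝ μ^n e^(−μΣtᵢ). Here n = 5 and Σtᵢ = 6.6 + 3.1 + 8 + 2.8 + 11.3 = 31.8.
Posterior ∝ μ^6e^(−1μ) · μ^5e^(−31.8μ) = μ^11e^(−32.8μ), i.e. Gamma(12, 32.8).
Mode = (a−1)/b = 11/32.8 ≈ 0.3354.

μ̂_MAP = 0.3354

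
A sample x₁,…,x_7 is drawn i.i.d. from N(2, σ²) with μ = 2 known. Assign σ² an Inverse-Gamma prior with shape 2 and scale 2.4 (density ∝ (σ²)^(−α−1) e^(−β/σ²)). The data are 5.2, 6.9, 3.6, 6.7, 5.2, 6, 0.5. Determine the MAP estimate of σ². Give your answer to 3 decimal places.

Sum of squared deviations about the known mean: SS = (5.2−2)² + (6.9−2)² + (3.6−2)² + (6.7−2)² + (5.2−2)² + (6−2)² + (0.5−2)² = 87.39.
The Normal likelihood contributes (σ²)^(−n/2) exp(−SS/(2σ²)), so the posterior is Inverse-Gamma(α + n/2, β + SS/2) = Inverse-Gamma(5.5, 46.095).
The mode of Inverse-Gamma(a, b) is b/(a+1) = 46.095/6.5 ≈ 7.092.

σ̂²_MAP = 7.092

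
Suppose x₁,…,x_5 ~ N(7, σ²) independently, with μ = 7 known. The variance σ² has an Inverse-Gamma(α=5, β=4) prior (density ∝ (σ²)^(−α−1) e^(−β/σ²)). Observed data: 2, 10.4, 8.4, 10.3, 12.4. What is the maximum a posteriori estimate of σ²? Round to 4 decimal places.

σ̂²_MAP = 5.0924

Sum of squared deviations about the known mean: SS = (2−7)² + (10.4−7)² + (8.4−7)² + (10.3−7)² + (12.4−7)² = 78.57.
The Normal likelihood contributes (σ²)^(−n/2) exp(−SS/(2σ²)), so the posterior is Inverse-Gamma(α + n/2, β + SS/2) = Inverse-Gamma(7.5, 43.285).
The mode of Inverse-Gamma(a, b) is b/(a+1) = 43.285/8.5 ≈ 5.0924.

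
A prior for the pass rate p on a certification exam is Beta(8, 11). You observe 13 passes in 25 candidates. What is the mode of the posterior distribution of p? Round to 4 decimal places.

Prior: Beta(8, 11).
Data: 13 successes in 25 trials. The binomial likelihood contributes p^13(1−p)^12, so the posterior is Beta(8+13, 11+12) = Beta(21, 23).
For Beta(a, b) with a, b > 1 the mode is (a−1)/(a+b−2) = 20/42 ≈ 0.4762.

p̂_MAP = 0.4762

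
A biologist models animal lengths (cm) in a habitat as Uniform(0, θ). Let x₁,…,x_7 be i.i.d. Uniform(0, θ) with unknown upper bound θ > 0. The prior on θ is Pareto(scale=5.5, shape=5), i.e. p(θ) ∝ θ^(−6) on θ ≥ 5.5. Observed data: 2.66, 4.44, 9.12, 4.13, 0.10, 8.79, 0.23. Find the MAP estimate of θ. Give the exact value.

The Uniform(0, θ) likelihood is θ^(−n) for θ ≥ max(xᵢ), zero otherwise. Here max(xᵢ) = 9.12.
Posterior ∝ θ^(−6) · θ^(−7) = θ^(−13) on θ ≥ max(5.5, 9.12) = 9.12.
This density is strictly decreasing in θ, so the posterior mode lies at the lower boundary of the support.

θ̂_MAP = 9.12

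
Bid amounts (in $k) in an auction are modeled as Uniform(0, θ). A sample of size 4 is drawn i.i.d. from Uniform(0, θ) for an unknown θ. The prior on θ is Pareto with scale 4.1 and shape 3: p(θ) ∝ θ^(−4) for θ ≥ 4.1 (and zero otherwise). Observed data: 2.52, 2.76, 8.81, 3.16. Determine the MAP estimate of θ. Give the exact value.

θ̂_MAP = 8.81

The Uniform(0, θ) likelihood is θ^(−n) for θ ≥ max(xᵢ), zero otherwise. Here max(xᵢ) = 8.81.
Posterior ∝ θ^(−4) · θ^(−4) = θ^(−8) on θ ≥ max(4.1, 8.81) = 8.81.
This density is strictly decreasing in θ, so the posterior mode lies at the lower boundary of the support.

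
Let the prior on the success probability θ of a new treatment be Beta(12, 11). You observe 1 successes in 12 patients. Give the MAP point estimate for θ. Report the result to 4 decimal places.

Prior: Beta(12, 11).
Data: 1 success in 12 trials. The binomial likelihood contributes θ(1−θ)^11, so the posterior is Beta(12+1, 11+11) = Beta(13, 22).
For Beta(a, b) with a, b > 1 the mode is (a−1)/(a+b−2) = 12/33 ≈ 0.3636.

θ̂_MAP = 0.3636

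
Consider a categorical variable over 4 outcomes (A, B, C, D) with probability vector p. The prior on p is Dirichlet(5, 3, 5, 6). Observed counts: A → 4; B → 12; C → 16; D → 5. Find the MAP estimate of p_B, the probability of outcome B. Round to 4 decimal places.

The posterior is Dirichlet(αᵢ + nᵢ) = Dirichlet(9, 15, 21, 11).
For a Dirichlet(a₁,…,a_K) with all aᵢ > 1, the mode has j-th component (aⱼ − 1)/(Σaᵢ − K).
Here Σaᵢ = 56 and K = 4, so p_B = (15 − 1)/(56 − 4) = 14/52 ≈ 0.2692.

MAP estimate of p_B = 0.2692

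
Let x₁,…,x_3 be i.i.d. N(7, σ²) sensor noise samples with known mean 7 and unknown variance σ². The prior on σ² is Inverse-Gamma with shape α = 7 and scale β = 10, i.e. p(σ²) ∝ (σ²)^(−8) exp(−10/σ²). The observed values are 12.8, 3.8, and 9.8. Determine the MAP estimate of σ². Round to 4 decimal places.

Sum of squared deviations about the known mean: SS = (12.8−7)² + (3.8−7)² + (9.8−7)² = 51.72.
The Normal likelihood contributes (σ²)^(−n/2) exp(−SS/(2σ²)), so the posterior is Inverse-Gamma(α + n/2, β + SS/2) = Inverse-Gamma(8.5, 35.86).
The mode of Inverse-Gamma(a, b) is b/(a+1) = 35.86/9.5 ≈ 3.7747.

σ̂²_MAP = 3.7747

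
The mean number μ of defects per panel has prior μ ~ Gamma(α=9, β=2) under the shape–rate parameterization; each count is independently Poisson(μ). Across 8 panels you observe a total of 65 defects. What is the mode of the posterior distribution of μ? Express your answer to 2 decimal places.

μ̂_MAP = 7.30

Σxᵢ = 65, n = 8.
Posterior ∝ μ^8e^(−2μ) · μ^65e^(−8μ) = μ^73e^(−10μ), i.e. Gamma(shape=74, rate=10).
The mode of a Gamma(a, b) with a ≥ 1 (shape–rate) is (a−1)/b = 73/10 ≈ 7.30.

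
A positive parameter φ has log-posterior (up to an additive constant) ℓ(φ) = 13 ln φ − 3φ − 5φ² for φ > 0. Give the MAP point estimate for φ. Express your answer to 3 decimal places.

ℓ'(φ) = 13/φ − 3 − 10φ. Setting this to zero and multiplying by φ: 10φ² + 3φ − 13 = 0.
φ = (−3 + √(3² + 4·10·13)) / (2·10) = (−3 + √529) / 20 = (−3 + 23)/20 = 1.
ℓ''(φ) = −13/φ² − 10 < 0, confirming a maximum.

φ̂_MAP = 1.000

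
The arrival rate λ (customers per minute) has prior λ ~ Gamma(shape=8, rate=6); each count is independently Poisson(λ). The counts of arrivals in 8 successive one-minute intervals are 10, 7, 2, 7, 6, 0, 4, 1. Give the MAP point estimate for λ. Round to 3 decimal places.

λ̂_MAP = 3.143

Σxᵢ = 10+7+2+7+6+0+4+1 = 37, with n = 8.
Posterior ∝ λ^7e^(−6λ) · λ^37e^(−8λ) = λ^44e^(−14λ), i.e. Gamma(shape=45, rate=14).
The mode of a Gamma(a, b) with a ≥ 1 (shape–rate) is (a−1)/b = 44/14 ≈ 3.143.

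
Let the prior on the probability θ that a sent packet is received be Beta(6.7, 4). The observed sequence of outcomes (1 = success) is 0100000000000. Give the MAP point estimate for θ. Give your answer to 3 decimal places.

θ̂_MAP = 0.309

Prior: Beta(6.7, 4).
Data: 1 success in 13 trials (from the sequence). The binomial likelihood contributes θ(1−θ)^12, so the posterior is Beta(6.7+1, 4+12) = Beta(7.7, 16).
For Beta(a, b) with a, b > 1 the mode is (a−1)/(a+b−2) = 6.7/21.7 ≈ 0.309.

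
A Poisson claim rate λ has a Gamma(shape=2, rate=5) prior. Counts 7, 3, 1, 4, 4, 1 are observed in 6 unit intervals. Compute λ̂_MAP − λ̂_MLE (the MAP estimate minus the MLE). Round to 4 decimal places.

Σxᵢ = 20. Posterior is Gamma(22, 11); MAP = (22−1)/11 = 21/11 ≈ 1.90909.
MLE = x̄ = 20/6 ≈ 3.33333.
Difference = 21/11 − 20/6 = -47/33 ≈ -1.4242.

MAP − MLE = -1.4242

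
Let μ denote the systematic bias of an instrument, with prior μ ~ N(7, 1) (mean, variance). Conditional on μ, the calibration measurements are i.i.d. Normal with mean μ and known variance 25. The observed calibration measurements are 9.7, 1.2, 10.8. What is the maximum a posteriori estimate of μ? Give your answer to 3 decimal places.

μ̂_MAP = 7.025

n = 3; x̄ = (9.7 + 1.2 + 10.8)/3 = 21.7/3 = 217/30 ≈ 7.2333.
For a Normal prior and Normal likelihood with known variance, the posterior is Normal; its mode equals its mean, the precision-weighted average.
Prior precision 1/σ₀² = 1/1 = 1; data precision n/σ² = 3/25 = 0.12.
μ̂ = (1·7 + 0.12·(217/30)) / (1 + 0.12) = 7.868/1.12 = 7.025.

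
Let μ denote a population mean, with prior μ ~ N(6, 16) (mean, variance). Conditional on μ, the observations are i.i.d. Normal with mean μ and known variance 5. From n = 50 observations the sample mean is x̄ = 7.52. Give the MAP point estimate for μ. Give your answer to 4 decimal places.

n = 50, x̄ = 7.52.
For a Normal prior and Normal likelihood with known variance, the posterior is Normal; its mode equals its mean, the precision-weighted average.
Prior precision 1/σ₀² = 1/16 = 0.0625; data precision n/σ² = 50/5 = 10.
μ̂ = (0.0625·6 + 10·7.52) / (0.0625 + 10) = 75.575/10.0625 = 6046/805 ≈ 7.5106.

μ̂_MAP = 7.5106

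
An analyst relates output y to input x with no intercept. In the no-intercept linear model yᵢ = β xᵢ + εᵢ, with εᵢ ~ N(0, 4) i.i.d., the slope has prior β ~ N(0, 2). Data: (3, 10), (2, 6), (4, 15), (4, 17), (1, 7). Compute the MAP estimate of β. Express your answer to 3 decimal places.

log p(β | y) = −Σ(yᵢ − βxᵢ)²/(2·4) − β²/(2·2) + const.
Setting the derivative to zero: Σxᵢ(yᵢ − βxᵢ)/4 − β/2 = 0, so β = Σxᵢyᵢ / (Σxᵢ² + σ²/τ²).
Σxᵢyᵢ = 3·10 + 2·6 + 4·15 + 4·17 + 1·7 = 177; Σxᵢ² = 46; σ²/τ² = 2.
β̂_MAP = 177 / (46 + 2) = 177/48 ≈ 3.688.

β̂_MAP = 3.688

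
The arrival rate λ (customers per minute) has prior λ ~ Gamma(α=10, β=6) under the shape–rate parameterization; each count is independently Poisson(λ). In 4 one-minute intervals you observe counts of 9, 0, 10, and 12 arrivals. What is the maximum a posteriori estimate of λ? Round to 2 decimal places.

Σxᵢ = 9+0+10+12 = 31, with n = 4.
Posterior ∝ λ^9e^(−6λ) · λ^31e^(−4λ) = λ^40e^(−10λ), i.e. Gamma(shape=41, rate=10).
The mode of a Gamma(a, b) with a ≥ 1 (shape–rate) is (a−1)/b = 40/10 ≈ 4.00.

λ̂_MAP = 4.00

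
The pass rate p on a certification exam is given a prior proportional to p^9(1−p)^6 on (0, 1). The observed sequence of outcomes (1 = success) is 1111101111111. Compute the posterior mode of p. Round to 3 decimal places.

p̂_MAP = 0.750

The prior density ∝ p^9(1−p)^6 is the kernel of Beta(10, 7).
Data: 12 successes in 13 trials (from the sequence). The binomial likelihood contributes p^12(1−p)^1, so the posterior is Beta(10+12, 7+1) = Beta(22, 8).
For Beta(a, b) with a, b > 1 the mode is (a−1)/(a+b−2) = 21/28 ≈ 0.750.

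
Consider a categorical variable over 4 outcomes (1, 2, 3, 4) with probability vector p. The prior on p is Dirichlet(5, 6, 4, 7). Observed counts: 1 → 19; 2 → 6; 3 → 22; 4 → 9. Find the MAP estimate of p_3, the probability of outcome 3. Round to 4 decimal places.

MAP estimate: 0.3378

The posterior is Dirichlet(αᵢ + nᵢ) = Dirichlet(24, 12, 26, 16).
For a Dirichlet(a₁,…,a_K) with all aᵢ > 1, the mode has j-th component (aⱼ − 1)/(Σaᵢ − K).
Here Σaᵢ = 78 and K = 4, so p_3 = (26 − 1)/(78 − 4) = 25/74 ≈ 0.3378.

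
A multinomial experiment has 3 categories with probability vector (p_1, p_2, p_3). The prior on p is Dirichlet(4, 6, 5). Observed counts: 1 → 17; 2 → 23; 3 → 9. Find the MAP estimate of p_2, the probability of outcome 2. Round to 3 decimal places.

MAP estimate: 0.459

The posterior is Dirichlet(αᵢ + nᵢ) = Dirichlet(21, 29, 14).
For a Dirichlet(a₁,…,a_K) with all aᵢ > 1, the mode has j-th component (aⱼ − 1)/(Σaᵢ − K).
Here Σaᵢ = 64 and K = 3, so p_2 = (29 − 1)/(64 − 3) = 28/61 ≈ 0.459.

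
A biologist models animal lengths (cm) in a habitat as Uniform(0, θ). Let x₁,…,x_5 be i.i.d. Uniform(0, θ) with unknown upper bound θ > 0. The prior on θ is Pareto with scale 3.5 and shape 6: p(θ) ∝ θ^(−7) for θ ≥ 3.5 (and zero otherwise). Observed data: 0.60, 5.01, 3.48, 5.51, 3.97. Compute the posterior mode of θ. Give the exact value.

The Uniform(0, θ) likelihood is θ^(−n) for θ ≥ max(xᵢ), zero otherwise. Here max(xᵢ) = 5.51.
Posterior ∝ θ^(−7) · θ^(−5) = θ^(−12) on θ ≥ max(3.5, 5.51) = 5.51.
This density is strictly decreasing in θ, so the posterior mode lies at the lower boundary of the support.

θ̂_MAP = 5.51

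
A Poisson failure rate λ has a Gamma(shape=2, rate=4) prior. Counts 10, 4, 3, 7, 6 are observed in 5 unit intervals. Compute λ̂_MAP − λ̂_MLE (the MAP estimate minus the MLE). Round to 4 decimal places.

Σxᵢ = 30. Posterior is Gamma(32, 9); MAP = (32−1)/9 = 31/9 ≈ 3.44444.
MLE = x̄ = 30/5 ≈ 6.00000.
Difference = 31/9 − 30/5 = -23/9 ≈ -2.5556.

MAP − MLE = -2.5556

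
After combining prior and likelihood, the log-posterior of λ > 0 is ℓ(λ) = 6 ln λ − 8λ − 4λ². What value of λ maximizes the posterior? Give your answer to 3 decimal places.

ℓ'(λ) = 6/λ − 8 − 8λ. Setting this to zero and multiplying by λ: 8λ² + 8λ − 6 = 0.
λ = (−8 + √(8² + 4·8·6)) / (2·8) = (−8 + √256) / 16 = (−8 + 16)/16 = 1/2.
ℓ''(λ) = −6/λ² − 8 < 0, confirming a maximum.

λ̂_MAP = 0.500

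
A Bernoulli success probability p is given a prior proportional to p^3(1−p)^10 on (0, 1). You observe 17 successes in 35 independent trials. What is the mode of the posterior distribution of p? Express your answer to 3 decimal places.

The prior density ∝ p^3(1−p)^10 is the kernel of Beta(4, 11).
Data: 17 successes in 35 trials. The binomial likelihood contributes p^17(1−p)^18, so the posterior is Beta(4+17, 11+18) = Beta(21, 29).
For Beta(a, b) with a, b > 1 the mode is (a−1)/(a+b−2) = 20/48 ≈ 0.417.

p̂_MAP = 0.417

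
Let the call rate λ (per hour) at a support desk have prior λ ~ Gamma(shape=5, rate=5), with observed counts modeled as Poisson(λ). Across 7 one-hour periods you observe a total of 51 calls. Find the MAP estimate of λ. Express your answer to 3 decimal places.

λ̂_MAP = 4.583

Σxᵢ = 51, n = 7.
Posterior ∝ λ^4e^(−5λ) · λ^51e^(−7λ) = λ^55e^(−12λ), i.e. Gamma(shape=56, rate=12).
The mode of a Gamma(a, b) with a ≥ 1 (shape–rate) is (a−1)/b = 55/12 ≈ 4.583.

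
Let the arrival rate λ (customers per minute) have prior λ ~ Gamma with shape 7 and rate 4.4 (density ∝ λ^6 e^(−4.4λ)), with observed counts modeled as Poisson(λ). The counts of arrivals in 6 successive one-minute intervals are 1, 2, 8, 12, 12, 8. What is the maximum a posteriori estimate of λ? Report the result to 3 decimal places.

Σxᵢ = 1+2+8+12+12+8 = 43, with n = 6.
Posterior ∝ λ^6e^(−4.4λ) · λ^43e^(−6λ) = λ^49e^(−10.4λ), i.e. Gamma(shape=50, rate=10.4).
The mode of a Gamma(a, b) with a ≥ 1 (shape–rate) is (a−1)/b = 49/10.4 ≈ 4.712.

λ̂_MAP = 4.712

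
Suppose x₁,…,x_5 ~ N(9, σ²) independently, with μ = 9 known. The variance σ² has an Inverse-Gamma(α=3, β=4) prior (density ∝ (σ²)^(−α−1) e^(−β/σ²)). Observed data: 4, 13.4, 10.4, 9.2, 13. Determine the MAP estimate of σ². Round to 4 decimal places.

σ̂²_MAP = 5.4123

Sum of squared deviations about the known mean: SS = (4−9)² + (13.4−9)² + (10.4−9)² + (9.2−9)² + (13−9)² = 62.36.
The Normal likelihood contributes (σ²)^(−n/2) exp(−SS/(2σ²)), so the posterior is Inverse-Gamma(α + n/2, β + SS/2) = Inverse-Gamma(5.5, 35.18).
The mode of Inverse-Gamma(a, b) is b/(a+1) = 35.18/6.5 ≈ 5.4123.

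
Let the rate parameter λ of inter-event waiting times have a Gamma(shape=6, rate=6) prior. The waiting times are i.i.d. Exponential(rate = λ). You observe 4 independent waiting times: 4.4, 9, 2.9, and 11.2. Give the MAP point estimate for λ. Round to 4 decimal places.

The Exponential(rate=λ) likelihood is ∝ λ^n e^(−λΣtᵢ). Here n = 4 and Σtᵢ = 4.4 + 9 + 2.9 + 11.2 = 27.5.
Posterior ∝ λ^5e^(−6λ) · λ^4e^(−27.5λ) = λ^9e^(−33.5λ), i.e. Gamma(10, 33.5).
Mode = (a−1)/b = 9/33.5 ≈ 0.2687.

λ̂_MAP = 0.2687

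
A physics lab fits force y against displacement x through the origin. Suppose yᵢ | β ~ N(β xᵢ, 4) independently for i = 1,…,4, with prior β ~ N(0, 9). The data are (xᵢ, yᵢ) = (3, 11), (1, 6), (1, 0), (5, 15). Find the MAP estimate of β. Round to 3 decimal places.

β̂_MAP = 3.128

log p(β | y) = −Σ(yᵢ − βxᵢ)²/(2·4) − β²/(2·9) + const.
Setting the derivative to zero: Σxᵢ(yᵢ − βxᵢ)/4 − β/9 = 0, so β = Σxᵢyᵢ / (Σxᵢ² + σ²/τ²).
Σxᵢyᵢ = 3·11 + 1·6 + 1·0 + 5·15 = 114; Σxᵢ² = 36; σ²/τ² = 4/9.
β̂_MAP = 114 / (36 + 4/9) = 114/(328/9) = 513/164 ≈ 3.128.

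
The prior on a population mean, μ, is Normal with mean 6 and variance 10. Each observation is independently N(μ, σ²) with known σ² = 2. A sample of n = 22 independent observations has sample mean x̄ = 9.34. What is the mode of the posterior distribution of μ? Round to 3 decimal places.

n = 22, x̄ = 9.34.
For a Normal prior and Normal likelihood with known variance, the posterior is Normal; its mode equals its mean, the precision-weighted average.
Prior precision 1/σ₀² = 1/10 = 0.1; data precision n/σ² = 22/2 = 11.
μ̂ = (0.1·6 + 11·9.34) / (0.1 + 11) = 103.34/11.1 = 5167/555 ≈ 9.310.

μ̂_MAP = 9.310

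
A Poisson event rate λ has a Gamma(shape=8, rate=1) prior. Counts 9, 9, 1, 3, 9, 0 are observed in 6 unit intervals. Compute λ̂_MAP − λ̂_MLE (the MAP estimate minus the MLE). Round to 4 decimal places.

Σxᵢ = 31. Posterior is Gamma(39, 7); MAP = (39−1)/7 = 38/7 ≈ 5.42857.
MLE = x̄ = 31/6 ≈ 5.16667.
Difference = 38/7 − 31/6 = 11/42 ≈ 0.2619.

MAP − MLE = 0.2619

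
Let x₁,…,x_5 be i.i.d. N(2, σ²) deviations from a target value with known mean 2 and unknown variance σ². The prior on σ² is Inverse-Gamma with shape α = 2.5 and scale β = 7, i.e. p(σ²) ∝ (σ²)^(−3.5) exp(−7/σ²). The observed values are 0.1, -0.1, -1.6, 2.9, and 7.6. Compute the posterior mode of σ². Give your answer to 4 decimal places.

σ̂²_MAP = 5.5958

Sum of squared deviations about the known mean: SS = (0.1−2)² + (-0.1−2)² + (-1.6−2)² + (2.9−2)² + (7.6−2)² = 53.15.
The Normal likelihood contributes (σ²)^(−n/2) exp(−SS/(2σ²)), so the posterior is Inverse-Gamma(α + n/2, β + SS/2) = Inverse-Gamma(5, 33.575).
The mode of Inverse-Gamma(a, b) is b/(a+1) = 33.575/6 ≈ 5.5958.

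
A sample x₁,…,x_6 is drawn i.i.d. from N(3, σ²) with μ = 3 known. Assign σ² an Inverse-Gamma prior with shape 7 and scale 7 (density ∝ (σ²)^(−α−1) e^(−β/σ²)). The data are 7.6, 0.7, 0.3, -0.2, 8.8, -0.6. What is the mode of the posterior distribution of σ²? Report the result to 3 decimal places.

Sum of squared deviations about the known mean: SS = (7.6−3)² + (0.7−3)² + (0.3−3)² + (-0.2−3)² + (8.8−3)² + (-0.6−3)² = 90.58.
The Normal likelihood contributes (σ²)^(−n/2) exp(−SS/(2σ²)), so the posterior is Inverse-Gamma(α + n/2, β + SS/2) = Inverse-Gamma(10, 52.29).
The mode of Inverse-Gamma(a, b) is b/(a+1) = 52.29/11 ≈ 4.754.

σ̂²_MAP = 4.754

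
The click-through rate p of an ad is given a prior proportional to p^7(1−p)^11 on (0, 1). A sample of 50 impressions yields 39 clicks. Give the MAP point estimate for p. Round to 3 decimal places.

p̂_MAP = 0.676

The prior density ∝ p^7(1−p)^11 is the kernel of Beta(8, 12).
Data: 39 successes in 50 trials. The binomial likelihood contributes p^39(1−p)^11, so the posterior is Beta(8+39, 12+11) = Beta(47, 23).
For Beta(a, b) with a, b > 1 the mode is (a−1)/(a+b−2) = 46/68 ≈ 0.676.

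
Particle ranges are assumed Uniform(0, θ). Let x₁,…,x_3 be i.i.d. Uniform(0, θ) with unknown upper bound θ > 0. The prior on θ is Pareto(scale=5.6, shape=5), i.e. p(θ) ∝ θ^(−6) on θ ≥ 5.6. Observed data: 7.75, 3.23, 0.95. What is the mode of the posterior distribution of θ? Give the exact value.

The Uniform(0, θ) likelihood is θ^(−n) for θ ≥ max(xᵢ), zero otherwise. Here max(xᵢ) = 7.75.
Posterior ∝ θ^(−6) · θ^(−3) = θ^(−9) on θ ≥ max(5.6, 7.75) = 7.75.
This density is strictly decreasing in θ, so the posterior mode lies at the lower boundary of the support.

θ̂_MAP = 7.75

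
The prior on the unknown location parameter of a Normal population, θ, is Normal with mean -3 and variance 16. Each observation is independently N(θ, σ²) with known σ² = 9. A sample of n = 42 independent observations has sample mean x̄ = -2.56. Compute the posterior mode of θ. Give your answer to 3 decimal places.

θ̂_MAP = -2.566

n = 42, x̄ = -2.56.
For a Normal prior and Normal likelihood with known variance, the posterior is Normal; its mode equals its mean, the precision-weighted average.
Prior precision 1/σ₀² = 1/16 = 0.0625; data precision n/σ² = 42/9 = 14/3.
θ̂ = (0.0625·(-3) + (14/3)·(-2.56)) / (0.0625 + 14/3) = (-14561/1200)/(227/48) = -14561/5675 ≈ -2.566.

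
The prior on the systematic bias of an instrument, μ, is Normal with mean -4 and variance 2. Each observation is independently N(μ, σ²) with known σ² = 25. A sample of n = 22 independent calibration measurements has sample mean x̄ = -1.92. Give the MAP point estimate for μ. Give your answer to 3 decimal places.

μ̂_MAP = -2.674

n = 22, x̄ = -1.92.
For a Normal prior and Normal likelihood with known variance, the posterior is Normal; its mode equals its mean, the precision-weighted average.
Prior precision 1/σ₀² = 1/2 = 0.5; data precision n/σ² = 22/25 = 0.88.
μ̂ = (0.5·(-4) + 0.88·(-1.92)) / (0.5 + 0.88) = (-3.6896)/1.38 = -4612/1725 ≈ -2.674.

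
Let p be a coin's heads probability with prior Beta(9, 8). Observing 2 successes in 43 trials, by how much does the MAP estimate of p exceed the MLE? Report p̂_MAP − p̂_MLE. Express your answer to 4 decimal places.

MAP − MLE = 0.1259

Posterior is Beta(11, 49); MAP = (11−1)/(60−2) = 10/58 ≈ 0.17241.
MLE ignores the prior: p̂_MLE = k/n = 2/43 ≈ 0.04651.
Difference = 10/58 − 2/43 = 157/1247 ≈ 0.1259.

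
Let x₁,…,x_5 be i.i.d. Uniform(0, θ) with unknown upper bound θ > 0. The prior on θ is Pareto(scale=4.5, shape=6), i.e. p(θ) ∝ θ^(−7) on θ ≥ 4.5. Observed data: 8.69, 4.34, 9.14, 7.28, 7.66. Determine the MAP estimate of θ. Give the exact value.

The Uniform(0, θ) likelihood is θ^(−n) for θ ≥ max(xᵢ), zero otherwise. Here max(xᵢ) = 9.14.
Posterior ∝ θ^(−7) · θ^(−5) = θ^(−12) on θ ≥ max(4.5, 9.14) = 9.14.
This density is strictly decreasing in θ, so the posterior mode lies at the lower boundary of the support.

θ̂_MAP = 9.14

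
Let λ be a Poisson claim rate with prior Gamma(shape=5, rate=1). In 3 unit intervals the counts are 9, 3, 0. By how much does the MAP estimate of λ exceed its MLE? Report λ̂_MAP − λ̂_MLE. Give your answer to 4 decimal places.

MAP − MLE = 0.0000

Σxᵢ = 12. Posterior is Gamma(17, 4); MAP = (17−1)/4 = 16/4 ≈ 4.00000.
MLE = x̄ = 12/3 ≈ 4.00000.
Difference = 16/4 − 12/3 = 0 ≈ 0.0000.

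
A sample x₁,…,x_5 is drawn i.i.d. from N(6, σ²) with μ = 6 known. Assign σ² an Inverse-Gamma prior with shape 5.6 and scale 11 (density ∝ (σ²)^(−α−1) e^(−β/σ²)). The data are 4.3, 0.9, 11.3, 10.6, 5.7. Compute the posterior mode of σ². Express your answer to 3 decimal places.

Sum of squared deviations about the known mean: SS = (4.3−6)² + (0.9−6)² + (11.3−6)² + (10.6−6)² + (5.7−6)² = 78.24.
The Normal likelihood contributes (σ²)^(−n/2) exp(−SS/(2σ²)), so the posterior is Inverse-Gamma(α + n/2, β + SS/2) = Inverse-Gamma(8.1, 50.12).
The mode of Inverse-Gamma(a, b) is b/(a+1) = 50.12/9.1 ≈ 5.508.

σ̂²_MAP = 5.508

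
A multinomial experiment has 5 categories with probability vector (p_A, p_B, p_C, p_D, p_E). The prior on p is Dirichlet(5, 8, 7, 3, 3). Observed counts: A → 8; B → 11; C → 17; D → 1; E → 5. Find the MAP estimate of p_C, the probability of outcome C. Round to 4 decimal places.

MAP estimate of p_C = 0.3651

The posterior is Dirichlet(αᵢ + nᵢ) = Dirichlet(13, 19, 24, 4, 8).
For a Dirichlet(a₁,…,a_K) with all aᵢ > 1, the mode has j-th component (aⱼ − 1)/(Σaᵢ − K).
Here Σaᵢ = 68 and K = 5, so p_C = (24 − 1)/(68 − 5) = 23/63 ≈ 0.3651.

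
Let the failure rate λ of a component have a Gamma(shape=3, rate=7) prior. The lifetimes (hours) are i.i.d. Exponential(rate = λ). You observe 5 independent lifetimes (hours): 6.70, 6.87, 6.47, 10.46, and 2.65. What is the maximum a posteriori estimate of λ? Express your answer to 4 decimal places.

λ̂_MAP = 0.1743

The Exponential(rate=λ) likelihood is ∝ λ^n e^(−λΣtᵢ). Here n = 5 and Σtᵢ = 6.70 + 6.87 + 6.47 + 10.46 + 2.65 = 33.15.
Posterior ∝ λ^2e^(−7λ) · λ^5e^(−33.15λ) = λ^7e^(−40.15λ), i.e. Gamma(8, 40.15).
Mode = (a−1)/b = 7/40.15 ≈ 0.1743.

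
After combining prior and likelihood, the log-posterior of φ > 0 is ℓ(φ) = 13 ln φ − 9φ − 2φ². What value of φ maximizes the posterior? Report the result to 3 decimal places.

φ̂_MAP = 1.000

ℓ'(φ) = 13/φ − 9 − 4φ. Setting this to zero and multiplying by φ: 4φ² + 9φ − 13 = 0.
φ = (−9 + √(9² + 4·4·13)) / (2·4) = (−9 + √289) / 8 = (−9 + 17)/8 = 1.
ℓ''(φ) = −13/φ² − 4 < 0, confirming a maximum.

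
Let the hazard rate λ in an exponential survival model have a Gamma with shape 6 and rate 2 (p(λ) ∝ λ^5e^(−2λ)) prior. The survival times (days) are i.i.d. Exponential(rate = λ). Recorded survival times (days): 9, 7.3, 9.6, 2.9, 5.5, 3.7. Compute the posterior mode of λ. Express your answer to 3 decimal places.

The Exponential(rate=λ) likelihood is ∝ λ^n e^(−λΣtᵢ). Here n = 6 and Σtᵢ = 9 + 7.3 + 9.6 + 2.9 + 5.5 + 3.7 = 38.
Posterior ∝ λ^5e^(−2λ) · λ^6e^(−38λ) = λ^11e^(−40λ), i.e. Gamma(12, 40).
Mode = (a−1)/b = 11/40 ≈ 0.275.

λ̂_MAP = 0.275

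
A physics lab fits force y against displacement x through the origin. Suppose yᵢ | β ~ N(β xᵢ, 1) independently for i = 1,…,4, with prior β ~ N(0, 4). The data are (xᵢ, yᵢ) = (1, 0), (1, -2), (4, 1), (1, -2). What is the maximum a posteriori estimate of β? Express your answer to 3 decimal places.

log p(β | y) = −Σ(yᵢ − βxᵢ)²/(2·1) − β²/(2·4) + const.
Setting the derivative to zero: Σxᵢ(yᵢ − βxᵢ)/1 − β/4 = 0, so β = Σxᵢyᵢ / (Σxᵢ² + σ²/τ²).
Σxᵢyᵢ = 1·0 + 1·(-2) + 4·1 + 1·(-2) = 0; Σxᵢ² = 19; σ²/τ² = 0.25.
β̂_MAP = 0 / (19 + 0.25) = 0/19.25 ≈ 0.000.

β̂_MAP = 0.000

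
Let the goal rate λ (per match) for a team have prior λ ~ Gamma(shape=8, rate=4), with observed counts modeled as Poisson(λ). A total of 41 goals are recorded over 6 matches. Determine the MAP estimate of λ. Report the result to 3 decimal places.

Σxᵢ = 41, n = 6.
Posterior ∝ λ^7e^(−4λ) · λ^41e^(−6λ) = λ^48e^(−10λ), i.e. Gamma(shape=49, rate=10).
The mode of a Gamma(a, b) with a ≥ 1 (shape–rate) is (a−1)/b = 48/10 ≈ 4.800.

λ̂_MAP = 4.800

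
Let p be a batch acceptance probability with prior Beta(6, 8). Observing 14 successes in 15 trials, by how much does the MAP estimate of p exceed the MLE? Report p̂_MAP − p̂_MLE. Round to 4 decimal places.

MAP − MLE = -0.2296

Posterior is Beta(20, 9); MAP = (20−1)/(29−2) = 19/27 ≈ 0.70370.
MLE ignores the prior: p̂_MLE = k/n = 14/15 ≈ 0.93333.
Difference = 19/27 − 14/15 = -31/135 ≈ -0.2296.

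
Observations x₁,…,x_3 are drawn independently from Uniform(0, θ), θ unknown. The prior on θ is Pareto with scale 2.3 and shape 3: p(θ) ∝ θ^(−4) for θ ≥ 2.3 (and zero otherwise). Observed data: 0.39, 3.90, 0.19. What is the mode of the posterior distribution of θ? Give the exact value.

The Uniform(0, θ) likelihood is θ^(−n) for θ ≥ max(xᵢ), zero otherwise. Here max(xᵢ) = 3.90.
Posterior ∝ θ^(−4) · θ^(−3) = θ^(−7) on θ ≥ max(2.3, 3.90) = 3.90.
This density is strictly decreasing in θ, so the posterior mode lies at the lower boundary of the support.

θ̂_MAP = 3.90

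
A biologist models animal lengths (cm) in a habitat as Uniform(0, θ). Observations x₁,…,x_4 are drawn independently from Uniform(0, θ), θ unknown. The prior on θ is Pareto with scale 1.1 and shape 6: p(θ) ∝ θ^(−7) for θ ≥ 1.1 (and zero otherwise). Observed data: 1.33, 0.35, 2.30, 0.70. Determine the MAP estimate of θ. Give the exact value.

The Uniform(0, θ) likelihood is θ^(−n) for θ ≥ max(xᵢ), zero otherwise. Here max(xᵢ) = 2.30.
Posterior ∝ θ^(−7) · θ^(−4) = θ^(−11) on θ ≥ max(1.1, 2.30) = 2.30.
This density is strictly decreasing in θ, so the posterior mode lies at the lower boundary of the support.

θ̂_MAP = 2.30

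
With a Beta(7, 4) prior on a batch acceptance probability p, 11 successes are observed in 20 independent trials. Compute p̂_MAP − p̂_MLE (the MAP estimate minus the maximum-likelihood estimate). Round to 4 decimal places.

Posterior is Beta(18, 13); MAP = (18−1)/(31−2) = 17/29 ≈ 0.58621.
MLE ignores the prior: p̂_MLE = k/n = 11/20 ≈ 0.55000.
Difference = 17/29 − 11/20 = 21/580 ≈ 0.0362.

MAP − MLE = 0.0362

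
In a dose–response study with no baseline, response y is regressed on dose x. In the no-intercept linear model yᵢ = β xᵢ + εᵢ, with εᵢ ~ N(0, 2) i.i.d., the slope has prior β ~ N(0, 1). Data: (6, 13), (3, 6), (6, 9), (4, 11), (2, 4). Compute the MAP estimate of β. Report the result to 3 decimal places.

log p(β | y) = −Σ(yᵢ − βxᵢ)²/(2·2) − β²/(2·1) + const.
Setting the derivative to zero: Σxᵢ(yᵢ − βxᵢ)/2 − β/1 = 0, so β = Σxᵢyᵢ / (Σxᵢ² + σ²/τ²).
Σxᵢyᵢ = 6·13 + 3·6 + 6·9 + 4·11 + 2·4 = 202; Σxᵢ² = 101; σ²/τ² = 2.
β̂_MAP = 202 / (101 + 2) = 202/103 ≈ 1.961.

β̂_MAP = 1.961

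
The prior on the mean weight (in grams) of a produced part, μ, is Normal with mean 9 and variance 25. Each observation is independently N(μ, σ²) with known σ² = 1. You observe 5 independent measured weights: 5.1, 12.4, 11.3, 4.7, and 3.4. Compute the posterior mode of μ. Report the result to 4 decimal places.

n = 5; x̄ = (5.1 + 12.4 + 11.3 + 4.7 + 3.4)/5 = 36.9/5 = 7.38.
For a Normal prior and Normal likelihood with known variance, the posterior is Normal; its mode equals its mean, the precision-weighted average.
Prior precision 1/σ₀² = 1/25 = 0.04; data precision n/σ² = 5/1 = 5.
μ̂ = (0.04·9 + 5·7.38) / (0.04 + 5) = 37.26/5.04 = 207/28 ≈ 7.3929.

μ̂_MAP = 7.3929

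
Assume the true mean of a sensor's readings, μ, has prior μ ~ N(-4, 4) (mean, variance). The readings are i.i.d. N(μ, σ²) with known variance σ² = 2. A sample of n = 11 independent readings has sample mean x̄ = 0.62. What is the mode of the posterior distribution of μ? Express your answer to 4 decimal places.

n = 11, x̄ = 0.62.
For a Normal prior and Normal likelihood with known variance, the posterior is Normal; its mode equals its mean, the precision-weighted average.
Prior precision 1/σ₀² = 1/4 = 0.25; data precision n/σ² = 11/2 = 5.5.
μ̂ = (0.25·(-4) + 5.5·0.62) / (0.25 + 5.5) = 2.41/5.75 = 241/575 ≈ 0.4191.

μ̂_MAP = 0.4191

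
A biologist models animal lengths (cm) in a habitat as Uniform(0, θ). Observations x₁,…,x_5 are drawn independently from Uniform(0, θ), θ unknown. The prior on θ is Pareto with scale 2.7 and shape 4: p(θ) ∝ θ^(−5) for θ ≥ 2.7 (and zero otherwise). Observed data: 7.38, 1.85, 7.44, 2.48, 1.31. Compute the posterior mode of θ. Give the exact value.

θ̂_MAP = 7.44

The Uniform(0, θ) likelihood is θ^(−n) for θ ≥ max(xᵢ), zero otherwise. Here max(xᵢ) = 7.44.
Posterior ∝ θ^(−5) · θ^(−5) = θ^(−10) on θ ≥ max(2.7, 7.44) = 7.44.
This density is strictly decreasing in θ, so the posterior mode lies at the lower boundary of the support.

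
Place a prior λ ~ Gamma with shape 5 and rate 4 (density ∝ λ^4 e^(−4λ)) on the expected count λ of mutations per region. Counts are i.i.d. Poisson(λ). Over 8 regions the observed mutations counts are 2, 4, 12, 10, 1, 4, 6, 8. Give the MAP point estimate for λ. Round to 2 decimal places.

λ̂_MAP = 4.25

Σxᵢ = 2+4+12+10+1+4+6+8 = 47, with n = 8.
Posterior ∝ λ^4e^(−4λ) · λ^47e^(−8λ) = λ^51e^(−12λ), i.e. Gamma(shape=52, rate=12).
The mode of a Gamma(a, b) with a ≥ 1 (shape–rate) is (a−1)/b = 51/12 ≈ 4.25.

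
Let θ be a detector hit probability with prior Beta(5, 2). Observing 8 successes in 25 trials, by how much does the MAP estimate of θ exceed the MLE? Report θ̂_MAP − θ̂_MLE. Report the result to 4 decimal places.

Posterior is Beta(13, 19); MAP = (13−1)/(32−2) = 12/30 ≈ 0.40000.
MLE ignores the prior: θ̂_MLE = k/n = 8/25 ≈ 0.32000.
Difference = 12/30 − 8/25 = 2/25 ≈ 0.0800.

MAP − MLE = 0.0800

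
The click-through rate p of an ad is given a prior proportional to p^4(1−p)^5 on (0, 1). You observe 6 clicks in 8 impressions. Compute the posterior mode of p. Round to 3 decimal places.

The prior density ∝ p^4(1−p)^5 is the kernel of Beta(5, 6).
Data: 6 successes in 8 trials. The binomial likelihood contributes p^6(1−p)^2, so the posterior is Beta(5+6, 6+2) = Beta(11, 8).
For Beta(a, b) with a, b > 1 the mode is (a−1)/(a+b−2) = 10/17 ≈ 0.588.

p̂_MAP = 0.588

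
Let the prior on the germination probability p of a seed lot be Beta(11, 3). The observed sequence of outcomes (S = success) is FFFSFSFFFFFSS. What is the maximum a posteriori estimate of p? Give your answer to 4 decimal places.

Prior: Beta(11, 3).
Data: 4 successes in 13 trials (from the sequence). The binomial likelihood contributes p^4(1−p)^9, so the posterior is Beta(11+4, 3+9) = Beta(15, 12).
For Beta(a, b) with a, b > 1 the mode is (a−1)/(a+b−2) = 14/25 ≈ 0.5600.

p̂_MAP = 0.5600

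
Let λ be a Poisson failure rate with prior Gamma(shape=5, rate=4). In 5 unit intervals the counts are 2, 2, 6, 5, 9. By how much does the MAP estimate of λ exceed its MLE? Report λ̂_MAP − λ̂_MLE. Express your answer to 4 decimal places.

Σxᵢ = 24. Posterior is Gamma(29, 9); MAP = (29−1)/9 = 28/9 ≈ 3.11111.
MLE = x̄ = 24/5 ≈ 4.80000.
Difference = 28/9 − 24/5 = -76/45 ≈ -1.6889.

MAP − MLE = -1.6889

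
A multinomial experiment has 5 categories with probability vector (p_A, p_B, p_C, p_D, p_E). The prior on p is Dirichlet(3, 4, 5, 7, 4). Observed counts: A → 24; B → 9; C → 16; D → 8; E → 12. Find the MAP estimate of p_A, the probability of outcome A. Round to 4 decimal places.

The posterior is Dirichlet(αᵢ + nᵢ) = Dirichlet(27, 13, 21, 15, 16).
For a Dirichlet(a₁,…,a_K) with all aᵢ > 1, the mode has j-th component (aⱼ − 1)/(Σaᵢ − K).
Here Σaᵢ = 92 and K = 5, so p_A = (27 − 1)/(92 − 5) = 26/87 ≈ 0.2989.

MAP estimate of p_A = 0.2989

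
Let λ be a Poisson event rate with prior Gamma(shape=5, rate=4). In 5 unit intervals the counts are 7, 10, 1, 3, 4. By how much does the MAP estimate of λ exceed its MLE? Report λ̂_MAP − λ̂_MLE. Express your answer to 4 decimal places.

MAP − MLE = -1.7778

Σxᵢ = 25. Posterior is Gamma(30, 9); MAP = (30−1)/9 = 29/9 ≈ 3.22222.
MLE = x̄ = 25/5 ≈ 5.00000.
Difference = 29/9 − 25/5 = -16/9 ≈ -1.7778.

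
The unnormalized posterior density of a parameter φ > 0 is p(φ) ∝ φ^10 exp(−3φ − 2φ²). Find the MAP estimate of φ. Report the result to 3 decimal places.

φ̂_MAP = 1.250

ℓ'(φ) = 10/φ − 3 − 4φ. Setting this to zero and multiplying by φ: 4φ² + 3φ − 10 = 0.
φ = (−3 + √(3² + 4·4·10)) / (2·4) = (−3 + √169) / 8 = (−3 + 13)/8 = 5/4.
ℓ''(φ) = −10/φ² − 4 < 0, confirming a maximum.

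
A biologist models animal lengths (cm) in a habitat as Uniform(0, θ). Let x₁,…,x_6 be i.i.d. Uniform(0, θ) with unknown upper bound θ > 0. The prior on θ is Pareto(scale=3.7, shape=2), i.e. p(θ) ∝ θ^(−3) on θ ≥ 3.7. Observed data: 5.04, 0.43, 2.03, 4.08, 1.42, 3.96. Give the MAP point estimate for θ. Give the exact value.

θ̂_MAP = 5.04

The Uniform(0, θ) likelihood is θ^(−n) for θ ≥ max(xᵢ), zero otherwise. Here max(xᵢ) = 5.04.
Posterior ∝ θ^(−3) · θ^(−6) = θ^(−9) on θ ≥ max(3.7, 5.04) = 5.04.
This density is strictly decreasing in θ, so the posterior mode lies at the lower boundary of the support.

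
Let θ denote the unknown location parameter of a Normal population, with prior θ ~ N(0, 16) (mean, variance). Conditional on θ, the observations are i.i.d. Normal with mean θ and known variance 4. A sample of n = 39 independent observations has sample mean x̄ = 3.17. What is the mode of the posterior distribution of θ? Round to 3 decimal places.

n = 39, x̄ = 3.17.
For a Normal prior and Normal likelihood with known variance, the posterior is Normal; its mode equals its mean, the precision-weighted average.
Prior precision 1/σ₀² = 1/16 = 0.0625; data precision n/σ² = 39/4 = 9.75.
θ̂ = (0.0625·0 + 9.75·3.17) / (0.0625 + 9.75) = 30.9075/9.8125 = 12363/3925 ≈ 3.150.

θ̂_MAP = 3.150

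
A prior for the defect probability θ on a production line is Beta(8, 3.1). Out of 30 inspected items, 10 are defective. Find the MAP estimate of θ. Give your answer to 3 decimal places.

Prior: Beta(8, 3.1).
Data: 10 successes in 30 trials. The binomial likelihood contributes θ^10(1−θ)^20, so the posterior is Beta(8+10, 3.1+20) = Beta(18, 23.1).
For Beta(a, b) with a, b > 1 the mode is (a−1)/(a+b−2) = 17/39.1 ≈ 0.435.

θ̂_MAP = 0.435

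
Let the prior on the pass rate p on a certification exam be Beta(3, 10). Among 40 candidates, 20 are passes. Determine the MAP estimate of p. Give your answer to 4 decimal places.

p̂_MAP = 0.4314

Prior: Beta(3, 10).
Data: 20 successes in 40 trials. The binomial likelihood contributes p^20(1−p)^20, so the posterior is Beta(3+20, 10+20) = Beta(23, 30).
For Beta(a, b) with a, b > 1 the mode is (a−1)/(a+b−2) = 22/51 ≈ 0.4314.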